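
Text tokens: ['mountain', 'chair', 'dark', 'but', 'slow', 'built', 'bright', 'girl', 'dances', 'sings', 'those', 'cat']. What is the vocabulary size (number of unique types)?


Listing all tokens and tracking unique types:
  Token 1: 'mountain' -> NEW (unique so far: 1)
  Token 2: 'chair' -> NEW (unique so far: 2)
  Token 3: 'dark' -> NEW (unique so far: 3)
  Token 4: 'but' -> NEW (unique so far: 4)
  Token 5: 'slow' -> NEW (unique so far: 5)
  Token 6: 'built' -> NEW (unique so far: 6)
  Token 7: 'bright' -> NEW (unique so far: 7)
  Token 8: 'girl' -> NEW (unique so far: 8)
  Token 9: 'dances' -> NEW (unique so far: 9)
  Token 10: 'sings' -> NEW (unique so far: 10)
  Token 11: 'those' -> NEW (unique so far: 11)
  Token 12: 'cat' -> NEW (unique so far: 12)
Unique types: ('bright', 'built', 'but', 'cat', 'chair', 'dances', 'dark', 'girl', 'mountain', 'sings', 'slow', 'those')
Vocabulary size: 12

12


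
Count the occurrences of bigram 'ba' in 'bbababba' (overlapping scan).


Scanning 'bbababba' for bigram 'ba':
  Position 0: 'bb' -> no
  Position 1: 'ba' -> MATCH
  Position 2: 'ab' -> no
  Position 3: 'ba' -> MATCH
  Position 4: 'ab' -> no
  Position 5: 'bb' -> no
  Position 6: 'ba' -> MATCH
Total matches: 3

3


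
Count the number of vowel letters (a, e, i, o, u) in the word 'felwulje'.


Scanning each character of 'felwulje':
  Position 1: 'f' -> consonant (running count: 0)
  Position 2: 'e' -> vowel (running count: 1)
  Position 3: 'l' -> consonant (running count: 1)
  Position 4: 'w' -> consonant (running count: 1)
  Position 5: 'u' -> vowel (running count: 2)
  Position 6: 'l' -> consonant (running count: 2)
  Position 7: 'j' -> consonant (running count: 2)
  Position 8: 'e' -> vowel (running count: 3)
Total vowels: 3

3


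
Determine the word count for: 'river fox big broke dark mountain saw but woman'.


Counting words by splitting on spaces:
  Word 1: 'river'
  Word 2: 'fox'
  Word 3: 'big'
  Word 4: 'broke'
  Word 5: 'dark'
  Word 6: 'mountain'
  Word 7: 'saw'
  Word 8: 'but'
  Word 9: 'woman'
Total words: 9

9


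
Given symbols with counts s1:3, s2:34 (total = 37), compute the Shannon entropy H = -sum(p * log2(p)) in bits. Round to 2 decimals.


Computing entropy H = -sum(p_i * log2(p_i)):
  s1: p = 3/37 = 0.0811, -p*log2(p) = 0.2939
  s2: p = 34/37 = 0.9189, -p*log2(p) = 0.1121
H = sum of terms = 0.4060
Rounded to 2 decimals: 0.41

0.41


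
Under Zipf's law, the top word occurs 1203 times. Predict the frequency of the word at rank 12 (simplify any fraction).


Zipf's law: freq(rank) = f1 / rank
f1 = 1203, rank = 12
freq = 1203 / 12
GCD(1203, 12) = 3
Simplified: 401/4

401/4


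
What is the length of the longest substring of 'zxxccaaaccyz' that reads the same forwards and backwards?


Scanning 'zxxccaaaccyz' for palindromic substrings.
Substring at positions 3-9: 'ccaaacc'.
Check: reverse('ccaaacc') = 'ccaaacc' -> palindrome confirmed.
Neighbouring characters ('x' / 'y') break symmetry, so it cannot extend further.
No longer palindromic substring exists; longest length = 7

7


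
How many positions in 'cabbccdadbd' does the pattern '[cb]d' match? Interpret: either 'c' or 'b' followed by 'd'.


Pattern: [cb]d means either 'c' or 'b' followed by 'd'.
Scanning 'cabbccdadbd' position-by-position:
  Pos 0: window 'ca' -> no
  Pos 1: window 'ab' -> no
  Pos 2: window 'bb' -> no
  Pos 3: window 'bc' -> no
  Pos 4: window 'cc' -> no
  Pos 5: window 'cd' -> MATCH
  Pos 6: window 'da' -> no
  Pos 7: window 'ad' -> no
  Pos 8: window 'db' -> no
  Pos 9: window 'bd' -> MATCH
  Pos 10: window 'd' -> no
Total matches: 2

2


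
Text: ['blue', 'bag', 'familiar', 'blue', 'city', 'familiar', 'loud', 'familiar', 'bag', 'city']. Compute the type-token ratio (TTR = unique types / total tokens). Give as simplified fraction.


Tokens: 10
Unique types: ('bag', 'blue', 'city', 'familiar', 'loud') = 5
TTR = 5/10
Simplify: divide both by 5 -> 1/2
TTR = 1/2

1/2


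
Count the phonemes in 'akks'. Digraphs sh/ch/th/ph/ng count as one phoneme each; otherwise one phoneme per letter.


Parsing 'akks' greedily, digraphs first:
  'a' -> vowel phoneme (phonemes so far: 1)
  'k' -> consonant phoneme (phonemes so far: 2)
  'k' -> consonant phoneme (phonemes so far: 3)
  's' -> consonant phoneme (phonemes so far: 4)
Total phonemes: 4

4


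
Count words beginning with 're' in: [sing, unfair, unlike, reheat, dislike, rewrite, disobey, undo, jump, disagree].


Checking each word for prefix 're':
  'sing' -> no (count: 0)
  'unfair' -> no (count: 0)
  'unlike' -> no (count: 0)
  'reheat' -> YES, starts with 're' (count: 1)
  'dislike' -> no (count: 1)
  'rewrite' -> YES, starts with 're' (count: 2)
  'disobey' -> no (count: 2)
  'undo' -> no (count: 2)
  'jump' -> no (count: 2)
  'disagree' -> no (count: 2)
Total with prefix 're': 2

2


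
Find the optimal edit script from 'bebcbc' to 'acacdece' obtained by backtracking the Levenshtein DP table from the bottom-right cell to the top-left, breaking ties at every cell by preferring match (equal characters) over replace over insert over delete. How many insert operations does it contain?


Edit distance = 6. Backtracking from cell (6, 8) with preference match > replace > insert > delete,
then listing the resulting alignment 'bebcbc' -> 'acacdece' left to right:
  Step 1: replace b->a
  Step 2: replace e->c
  Step 3: replace b->a
  Step 4: keep 'c'
  Step 5: insert 'd' [insertion #1]
  Step 6: replace b->e
  Step 7: keep 'c'
  Step 8: insert 'e' [insertion #2]
Total insertions: 2

2


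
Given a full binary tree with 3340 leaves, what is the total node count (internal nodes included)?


Leaf nodes (terminals): 3340
Internal nodes = n - 1 = 3340 - 1 = 3339
Total = leaves + internal = 3340 + 3339 = 6679

6679


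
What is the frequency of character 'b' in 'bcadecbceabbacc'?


Scanning 'bcadecbceabbacc' for 'b':
  Position 0: 'b' -> MATCH (count: 1)
  Position 6: 'b' -> MATCH (count: 2)
  Position 10: 'b' -> MATCH (count: 3)
  Position 11: 'b' -> MATCH (count: 4)
Total occurrences of 'b': 4

4


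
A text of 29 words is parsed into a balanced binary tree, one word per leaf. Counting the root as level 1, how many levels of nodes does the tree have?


In a balanced binary tree with n leaves the deepest leaf is ceil(log2(n)) edges below the root,
so counting node levels inclusive of root and leaves gives ceil(log2(n)) + 1 levels.
log2(29) = 4.8580
ceil(4.8580) = 5
levels = 5 + 1 = 6

6


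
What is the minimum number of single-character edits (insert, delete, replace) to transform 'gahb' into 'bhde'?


Building DP table for s1='gahb' (len 4) and s2='bhde' (len 4):
       b  h  d  e
    0  1  2  3  4
  g 1  1  2  3  4
  a 2  2  2  3  4
  h 3  3  2  3  4
  b 4  3  3  3  4
Edit distance = dp[4][4] = 4

4


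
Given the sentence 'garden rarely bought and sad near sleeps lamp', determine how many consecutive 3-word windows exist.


Word trigrams from [8] words:
  Trigram 1: (garden rarely bought)
  Trigram 2: (rarely bought and)
  Trigram 3: (bought and sad)
  Trigram 4: (and sad near)
  Trigram 5: (sad near sleeps)
  Trigram 6: (near sleeps lamp)
Total word trigrams: 8 - 2 = 6

6


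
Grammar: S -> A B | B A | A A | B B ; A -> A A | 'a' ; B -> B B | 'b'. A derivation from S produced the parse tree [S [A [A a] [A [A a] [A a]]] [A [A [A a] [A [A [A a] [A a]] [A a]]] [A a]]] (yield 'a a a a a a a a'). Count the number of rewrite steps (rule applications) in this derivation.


Every bracketed nonterminal node [X ...] in the tree is produced by exactly one rule application.
Reading the tree off as a leftmost derivation:
  Step 1: S  =>  A A   (applied S -> A A)
  Step 2: A A  =>  A A A   (applied A -> A A)
  Step 3: A A A  =>  a A A   (applied A -> a)
  Step 4: a A A  =>  a A A A   (applied A -> A A)
  Step 5: a A A A  =>  a a A A   (applied A -> a)
  Step 6: a a A A  =>  a a a A   (applied A -> a)
  Step 7: a a a A  =>  a a a A A   (applied A -> A A)
  Step 8: a a a A A  =>  a a a A A A   (applied A -> A A)
  Step 9: a a a A A A  =>  a a a a A A   (applied A -> a)
  Step 10: a a a a A A  =>  a a a a A A A   (applied A -> A A)
  Step 11: a a a a A A A  =>  a a a a A A A A   (applied A -> A A)
  Step 12: a a a a A A A A  =>  a a a a a A A A   (applied A -> a)
  Step 13: a a a a a A A A  =>  a a a a a a A A   (applied A -> a)
  Step 14: a a a a a a A A  =>  a a a a a a a A   (applied A -> a)
  Step 15: a a a a a a a A  =>  a a a a a a a a   (applied A -> a)
Final yield: a a a a a a a a
Total rewrite steps: 15

15


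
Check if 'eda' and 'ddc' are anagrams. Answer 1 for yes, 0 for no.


Sort characters of 'eda': 'ade'
Sort characters of 'ddc': 'cdd'
Sorted forms differ -> they are NOT anagrams
Result: 0

0


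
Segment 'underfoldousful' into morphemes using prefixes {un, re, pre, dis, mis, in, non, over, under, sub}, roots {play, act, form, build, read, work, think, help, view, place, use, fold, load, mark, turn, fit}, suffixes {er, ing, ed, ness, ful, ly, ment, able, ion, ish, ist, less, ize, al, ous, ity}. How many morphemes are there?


Segmenting 'underfoldousful' against the inventory:
  'under' -> prefix (morpheme 1)
  'fold' -> root (morpheme 2)
  'ous' -> suffix (morpheme 3)
  'ful' -> suffix (morpheme 4)
Total morphemes: 4

4


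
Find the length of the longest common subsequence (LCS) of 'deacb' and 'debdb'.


DP table for LCS of 'deacb' and 'debdb':
       d  e  b  d  b
    0  0  0  0  0  0
  d 0  1  1  1  1  1
  e 0  1  2  2  2  2
  a 0  1  2  2  2  2
  c 0  1  2  2  2  2
  b 0  1  2  3  3  3
LCS: 'deb'
LCS length = 3

3


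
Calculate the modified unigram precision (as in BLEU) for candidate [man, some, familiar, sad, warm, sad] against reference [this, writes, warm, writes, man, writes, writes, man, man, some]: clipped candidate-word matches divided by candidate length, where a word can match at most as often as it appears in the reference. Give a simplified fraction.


Reference word counts: {'man': 3, 'some': 1, 'this': 1, 'warm': 1, 'writes': 4}
Checking each candidate word (with clipping):
  'man' -> in reference (ref count 3, used 1/3) -> match (matches: 1)
  'some' -> in reference (ref count 1, used 1/1) -> match (matches: 2)
  'familiar' -> not in reference -> no match (matches: 2)
  'sad' -> not in reference -> no match (matches: 2)
  'warm' -> in reference (ref count 1, used 1/1) -> match (matches: 3)
  'sad' -> not in reference -> no match (matches: 3)
Clipped matches: 3, Candidate length: 6
Precision = 3/6 = 1/2

1/2


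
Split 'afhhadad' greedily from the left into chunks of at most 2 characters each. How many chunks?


'afhhadad' has 8 characters.
Chunking with max size 2:
  Chunk 1: 'af' (positions 0-1)
  Chunk 2: 'hh' (positions 2-3)
  Chunk 3: 'ad' (positions 4-5)
  Chunk 4: 'ad' (positions 6-7)
Total chunks: ceil(8 / 2) = 4

4


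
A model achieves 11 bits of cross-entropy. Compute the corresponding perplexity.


Perplexity formula: PP = 2^H
H = 11
PP = 2^11
PP = 2^11 = 2048

2048


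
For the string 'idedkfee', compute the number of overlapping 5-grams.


String 'idedkfee' has length L = 8.
Number of overlapping n-grams = L - n + 1
Substituting: 8 - 5 + 1 = 4

4


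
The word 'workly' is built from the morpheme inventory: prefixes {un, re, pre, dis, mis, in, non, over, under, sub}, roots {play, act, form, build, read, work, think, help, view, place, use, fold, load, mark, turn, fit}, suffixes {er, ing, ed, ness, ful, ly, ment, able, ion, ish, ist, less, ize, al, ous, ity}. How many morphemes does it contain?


Segmenting 'workly' against the inventory:
  'work' -> root (morpheme 1)
  'ly' -> suffix (morpheme 2)
Total morphemes: 2

2


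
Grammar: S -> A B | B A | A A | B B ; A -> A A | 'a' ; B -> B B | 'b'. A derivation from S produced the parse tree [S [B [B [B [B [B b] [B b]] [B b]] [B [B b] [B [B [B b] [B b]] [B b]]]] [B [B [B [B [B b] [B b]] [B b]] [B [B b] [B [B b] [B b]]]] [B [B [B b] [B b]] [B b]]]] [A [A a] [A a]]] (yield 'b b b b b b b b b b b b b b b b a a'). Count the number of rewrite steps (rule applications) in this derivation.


Every bracketed nonterminal node [X ...] in the tree is produced by exactly one rule application.
Reading the tree off as a leftmost derivation:
  Step 1: S  =>  B A   (applied S -> B A)
  Step 2: B A  =>  B B A   (applied B -> B B)
  Step 3: B B A  =>  B B B A   (applied B -> B B)
  Step 4: B B B A  =>  B B B B A   (applied B -> B B)
  Step 5: B B B B A  =>  B B B B B A   (applied B -> B B)
  Step 6: B B B B B A  =>  b B B B B A   (applied B -> b)
  Step 7: b B B B B A  =>  b b B B B A   (applied B -> b)
  Step 8: b b B B B A  =>  b b b B B A   (applied B -> b)
  Step 9: b b b B B A  =>  b b b B B B A   (applied B -> B B)
  Step 10: b b b B B B A  =>  b b b b B B A   (applied B -> b)
  Step 11: b b b b B B A  =>  b b b b B B B A   (applied B -> B B)
  Step 12: b b b b B B B A  =>  b b b b B B B B A   (applied B -> B B)
  Step 13: b b b b B B B B A  =>  b b b b b B B B A   (applied B -> b)
  Step 14: b b b b b B B B A  =>  b b b b b b B B A   (applied B -> b)
  Step 15: b b b b b b B B A  =>  b b b b b b b B A   (applied B -> b)
  Step 16: b b b b b b b B A  =>  b b b b b b b B B A   (applied B -> B B)
  Step 17: b b b b b b b B B A  =>  b b b b b b b B B B A   (applied B -> B B)
  Step 18: b b b b b b b B B B A  =>  b b b b b b b B B B B A   (applied B -> B B)
  Step 19: b b b b b b b B B B B A  =>  b b b b b b b B B B B B A   (applied B -> B B)
  Step 20: b b b b b b b B B B B B A  =>  b b b b b b b b B B B B A   (applied B -> b)
  Step 21: b b b b b b b b B B B B A  =>  b b b b b b b b b B B B A   (applied B -> b)
  Step 22: b b b b b b b b b B B B A  =>  b b b b b b b b b b B B A   (applied B -> b)
  Step 23: b b b b b b b b b b B B A  =>  b b b b b b b b b b B B B A   (applied B -> B B)
  Step 24: b b b b b b b b b b B B B A  =>  b b b b b b b b b b b B B A   (applied B -> b)
  Step 25: b b b b b b b b b b b B B A  =>  b b b b b b b b b b b B B B A   (applied B -> B B)
  Step 26: b b b b b b b b b b b B B B A  =>  b b b b b b b b b b b b B B A   (applied B -> b)
  Step 27: b b b b b b b b b b b b B B A  =>  b b b b b b b b b b b b b B A   (applied B -> b)
  Step 28: b b b b b b b b b b b b b B A  =>  b b b b b b b b b b b b b B B A   (applied B -> B B)
  Step 29: b b b b b b b b b b b b b B B A  =>  b b b b b b b b b b b b b B B B A   (applied B -> B B)
  Step 30: b b b b b b b b b b b b b B B B A  =>  b b b b b b b b b b b b b b B B A   (applied B -> b)
  Step 31: b b b b b b b b b b b b b b B B A  =>  b b b b b b b b b b b b b b b B A   (applied B -> b)
  Step 32: b b b b b b b b b b b b b b b B A  =>  b b b b b b b b b b b b b b b b A   (applied B -> b)
  Step 33: b b b b b b b b b b b b b b b b A  =>  b b b b b b b b b b b b b b b b A A   (applied A -> A A)
  Step 34: b b b b b b b b b b b b b b b b A A  =>  b b b b b b b b b b b b b b b b a A   (applied A -> a)
  Step 35: b b b b b b b b b b b b b b b b a A  =>  b b b b b b b b b b b b b b b b a a   (applied A -> a)
Final yield: b b b b b b b b b b b b b b b b a a
Total rewrite steps: 35

35


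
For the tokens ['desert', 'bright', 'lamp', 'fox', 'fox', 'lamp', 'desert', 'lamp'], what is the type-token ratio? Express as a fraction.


Tokens: 8
Unique types: ('bright', 'desert', 'fox', 'lamp') = 4
TTR = 4/8
Simplify: divide both by 4 -> 1/2
TTR = 1/2

1/2


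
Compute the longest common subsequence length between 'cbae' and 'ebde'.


DP table for LCS of 'cbae' and 'ebde':
       e  b  d  e
    0  0  0  0  0
  c 0  0  0  0  0
  b 0  0  1  1  1
  a 0  0  1  1  1
  e 0  1  1  1  2
LCS: 'be'
LCS length = 2

2


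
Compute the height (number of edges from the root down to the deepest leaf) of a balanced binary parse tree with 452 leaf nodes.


In a balanced binary tree with n leaves the deepest leaf is ceil(log2(n)) edges below the root.
log2(452) = 8.8202
ceil(8.8202) = 9
height (edges) = 9

9


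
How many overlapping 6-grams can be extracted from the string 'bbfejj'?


String 'bbfejj' has length L = 6.
Number of overlapping n-grams = L - n + 1
Substituting: 6 - 6 + 1 = 1

1


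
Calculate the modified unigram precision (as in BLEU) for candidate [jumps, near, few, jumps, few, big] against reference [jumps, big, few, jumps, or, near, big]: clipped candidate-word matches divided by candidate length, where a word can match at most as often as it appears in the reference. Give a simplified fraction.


Reference word counts: {'big': 2, 'few': 1, 'jumps': 2, 'near': 1, 'or': 1}
Checking each candidate word (with clipping):
  'jumps' -> in reference (ref count 2, used 1/2) -> match (matches: 1)
  'near' -> in reference (ref count 1, used 1/1) -> match (matches: 2)
  'few' -> in reference (ref count 1, used 1/1) -> match (matches: 3)
  'jumps' -> in reference (ref count 2, used 2/2) -> match (matches: 4)
  'few' -> ref count 1 already used up (1/1) -> clipped, no match (matches: 4)
  'big' -> in reference (ref count 2, used 1/2) -> match (matches: 5)
Clipped matches: 5, Candidate length: 6
Precision = 5/6

5/6


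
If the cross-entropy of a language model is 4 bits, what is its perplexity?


Perplexity formula: PP = 2^H
H = 4
PP = 2^4
Steps: 2^1 = 2, 2^2 = 4, 2^3 = 8, 2^4 = 16
PP = 16

16


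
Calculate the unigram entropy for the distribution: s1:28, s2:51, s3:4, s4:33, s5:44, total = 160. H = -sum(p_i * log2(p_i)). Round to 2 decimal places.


Computing entropy H = -sum(p_i * log2(p_i)):
  s1: p = 28/160 = 0.1750, -p*log2(p) = 0.4401
  s2: p = 51/160 = 0.3187, -p*log2(p) = 0.5258
  s3: p = 4/160 = 0.0250, -p*log2(p) = 0.1330
  s4: p = 33/160 = 0.2062, -p*log2(p) = 0.4697
  s5: p = 44/160 = 0.2750, -p*log2(p) = 0.5122
H = sum of terms = 2.0808
Rounded to 2 decimals: 2.08

2.08


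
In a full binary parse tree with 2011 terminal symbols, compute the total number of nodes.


Leaf nodes (terminals): 2011
Internal nodes = n - 1 = 2011 - 1 = 2010
Total = leaves + internal = 2011 + 2010 = 4021

4021


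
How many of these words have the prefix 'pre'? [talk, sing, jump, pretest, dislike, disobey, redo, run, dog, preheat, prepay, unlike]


Checking each word for prefix 'pre':
  'talk' -> no (count: 0)
  'sing' -> no (count: 0)
  'jump' -> no (count: 0)
  'pretest' -> YES, starts with 'pre' (count: 1)
  'dislike' -> no (count: 1)
  'disobey' -> no (count: 1)
  'redo' -> no (count: 1)
  'run' -> no (count: 1)
  'dog' -> no (count: 1)
  'preheat' -> YES, starts with 'pre' (count: 2)
  'prepay' -> YES, starts with 'pre' (count: 3)
  'unlike' -> no (count: 3)
Total with prefix 'pre': 3

3


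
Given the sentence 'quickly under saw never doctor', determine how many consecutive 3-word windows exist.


Word trigrams from [5] words:
  Trigram 1: (quickly under saw)
  Trigram 2: (under saw never)
  Trigram 3: (saw never doctor)
Total word trigrams: 5 - 2 = 3

3


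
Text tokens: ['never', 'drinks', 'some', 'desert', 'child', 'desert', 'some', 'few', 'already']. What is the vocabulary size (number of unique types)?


Listing all tokens and tracking unique types:
  Token 1: 'never' -> NEW (unique so far: 1)
  Token 2: 'drinks' -> NEW (unique so far: 2)
  Token 3: 'some' -> NEW (unique so far: 3)
  Token 4: 'desert' -> NEW (unique so far: 4)
  Token 5: 'child' -> NEW (unique so far: 5)
  Token 6: 'desert' -> duplicate (unique so far: 5)
  Token 7: 'some' -> duplicate (unique so far: 5)
  Token 8: 'few' -> NEW (unique so far: 6)
  Token 9: 'already' -> NEW (unique so far: 7)
Unique types: ('already', 'child', 'desert', 'drinks', 'few', 'never', 'some')
Vocabulary size: 7

7


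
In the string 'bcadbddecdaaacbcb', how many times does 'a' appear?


Scanning 'bcadbddecdaaacbcb' for 'a':
  Position 2: 'a' -> MATCH (count: 1)
  Position 10: 'a' -> MATCH (count: 2)
  Position 11: 'a' -> MATCH (count: 3)
  Position 12: 'a' -> MATCH (count: 4)
Total occurrences of 'a': 4

4


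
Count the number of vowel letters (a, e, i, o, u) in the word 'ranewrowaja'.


Scanning each character of 'ranewrowaja':
  Position 1: 'r' -> consonant (running count: 0)
  Position 2: 'a' -> vowel (running count: 1)
  Position 3: 'n' -> consonant (running count: 1)
  Position 4: 'e' -> vowel (running count: 2)
  Position 5: 'w' -> consonant (running count: 2)
  Position 6: 'r' -> consonant (running count: 2)
  Position 7: 'o' -> vowel (running count: 3)
  Position 8: 'w' -> consonant (running count: 3)
  Position 9: 'a' -> vowel (running count: 4)
  Position 10: 'j' -> consonant (running count: 4)
  Position 11: 'a' -> vowel (running count: 5)
Total vowels: 5

5


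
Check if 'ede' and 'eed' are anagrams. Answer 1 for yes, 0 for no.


Sort characters of 'ede': 'dee'
Sort characters of 'eed': 'dee'
Sorted forms match -> they ARE anagrams
Result: 1

1


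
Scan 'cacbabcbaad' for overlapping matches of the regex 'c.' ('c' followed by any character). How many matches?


Pattern: c. means 'c' followed by any character.
Scanning 'cacbabcbaad' position-by-position:
  Pos 0: window 'ca' -> MATCH
  Pos 1: window 'ac' -> no
  Pos 2: window 'cb' -> MATCH
  Pos 3: window 'ba' -> no
  Pos 4: window 'ab' -> no
  Pos 5: window 'bc' -> no
  Pos 6: window 'cb' -> MATCH
  Pos 7: window 'ba' -> no
  Pos 8: window 'aa' -> no
  Pos 9: window 'ad' -> no
  Pos 10: window 'd' -> no
Total matches: 3

3


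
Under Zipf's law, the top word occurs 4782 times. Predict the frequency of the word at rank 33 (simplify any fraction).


Zipf's law: freq(rank) = f1 / rank
f1 = 4782, rank = 33
freq = 4782 / 33
GCD(4782, 33) = 3
Simplified: 1594/11

1594/11


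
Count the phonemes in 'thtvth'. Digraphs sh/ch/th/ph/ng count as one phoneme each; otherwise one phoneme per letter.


Parsing 'thtvth' greedily, digraphs first:
  'th' -> digraph (1 consonant phoneme) (phonemes so far: 1)
  't' -> consonant phoneme (phonemes so far: 2)
  'v' -> consonant phoneme (phonemes so far: 3)
  'th' -> digraph (1 consonant phoneme) (phonemes so far: 4)
Total phonemes: 4

4


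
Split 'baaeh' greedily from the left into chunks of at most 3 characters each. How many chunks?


'baaeh' has 5 characters.
Chunking with max size 3:
  Chunk 1: 'baa' (positions 0-2)
  Chunk 2: 'eh' (positions 3-4)
Total chunks: ceil(5 / 3) = 2

2


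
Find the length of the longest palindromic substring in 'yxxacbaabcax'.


Scanning 'yxxacbaabcax' for palindromic substrings.
Substring at positions 2-11: 'xacbaabcax'.
Check: reverse('xacbaabcax') = 'xacbaabcax' -> palindrome confirmed.
Neighbouring characters ('x' / '-') break symmetry, so it cannot extend further.
No longer palindromic substring exists; longest length = 10

10


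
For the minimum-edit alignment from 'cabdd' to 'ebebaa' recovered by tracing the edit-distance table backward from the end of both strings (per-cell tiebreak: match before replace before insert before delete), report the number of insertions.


Edit distance = 5. Backtracking from cell (5, 6) with preference match > replace > insert > delete,
then listing the resulting alignment 'cabdd' -> 'ebebaa' left to right:
  Step 1: insert 'e' [insertion #1]
  Step 2: replace c->b
  Step 3: replace a->e
  Step 4: keep 'b'
  Step 5: replace d->a
  Step 6: replace d->a
Total insertions: 1

1


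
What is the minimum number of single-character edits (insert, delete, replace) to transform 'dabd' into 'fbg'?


Building DP table for s1='dabd' (len 4) and s2='fbg' (len 3):
       f  b  g
    0  1  2  3
  d 1  1  2  3
  a 2  2  2  3
  b 3  3  2  3
  d 4  4  3  3
Edit distance = dp[4][3] = 3

3


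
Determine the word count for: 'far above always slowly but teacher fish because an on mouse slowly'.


Counting words by splitting on spaces:
  Word 1: 'far'
  Word 2: 'above'
  Word 3: 'always'
  Word 4: 'slowly'
  Word 5: 'but'
  Word 6: 'teacher'
  Word 7: 'fish'
  Word 8: 'because'
  Word 9: 'an'
  Word 10: 'on'
  Word 11: 'mouse'
  Word 12: 'slowly'
Total words: 12

12


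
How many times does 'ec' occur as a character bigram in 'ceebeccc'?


Scanning 'ceebeccc' for bigram 'ec':
  Position 0: 'ce' -> no
  Position 1: 'ee' -> no
  Position 2: 'eb' -> no
  Position 3: 'be' -> no
  Position 4: 'ec' -> MATCH
  Position 5: 'cc' -> no
  Position 6: 'cc' -> no
Total matches: 1

1


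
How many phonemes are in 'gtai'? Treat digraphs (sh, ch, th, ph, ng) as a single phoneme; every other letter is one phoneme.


Parsing 'gtai' greedily, digraphs first:
  'g' -> consonant phoneme (phonemes so far: 1)
  't' -> consonant phoneme (phonemes so far: 2)
  'a' -> vowel phoneme (phonemes so far: 3)
  'i' -> vowel phoneme (phonemes so far: 4)
Total phonemes: 4

4


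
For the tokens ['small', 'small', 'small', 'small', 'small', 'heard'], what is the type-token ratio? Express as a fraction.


Tokens: 6
Unique types: ('heard', 'small') = 2
TTR = 2/6
Simplify: divide both by 2 -> 1/3
TTR = 1/3

1/3


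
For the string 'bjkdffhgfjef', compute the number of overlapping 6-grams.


String 'bjkdffhgfjef' has length L = 12.
Number of overlapping n-grams = L - n + 1
Substituting: 12 - 6 + 1 = 7

7


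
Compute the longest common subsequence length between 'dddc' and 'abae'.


DP table for LCS of 'dddc' and 'abae':
       a  b  a  e
    0  0  0  0  0
  d 0  0  0  0  0
  d 0  0  0  0  0
  d 0  0  0  0  0
  c 0  0  0  0  0
LCS length = 0

0


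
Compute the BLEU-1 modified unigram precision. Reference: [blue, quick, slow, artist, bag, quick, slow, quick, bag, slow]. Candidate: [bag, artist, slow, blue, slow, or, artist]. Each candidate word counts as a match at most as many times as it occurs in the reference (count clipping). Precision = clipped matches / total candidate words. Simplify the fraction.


Reference word counts: {'artist': 1, 'bag': 2, 'blue': 1, 'quick': 3, 'slow': 3}
Checking each candidate word (with clipping):
  'bag' -> in reference (ref count 2, used 1/2) -> match (matches: 1)
  'artist' -> in reference (ref count 1, used 1/1) -> match (matches: 2)
  'slow' -> in reference (ref count 3, used 1/3) -> match (matches: 3)
  'blue' -> in reference (ref count 1, used 1/1) -> match (matches: 4)
  'slow' -> in reference (ref count 3, used 2/3) -> match (matches: 5)
  'or' -> not in reference -> no match (matches: 5)
  'artist' -> ref count 1 already used up (1/1) -> clipped, no match (matches: 5)
Clipped matches: 5, Candidate length: 7
Precision = 5/7

5/7


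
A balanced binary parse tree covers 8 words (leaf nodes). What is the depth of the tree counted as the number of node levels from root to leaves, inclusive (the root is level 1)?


In a balanced binary tree with n leaves the deepest leaf is ceil(log2(n)) edges below the root,
so counting node levels inclusive of root and leaves gives ceil(log2(n)) + 1 levels.
log2(8) = 3.0000
ceil(3.0000) = 3
levels = 3 + 1 = 4

4


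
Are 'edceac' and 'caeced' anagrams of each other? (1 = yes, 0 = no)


Sort characters of 'edceac': 'accdee'
Sort characters of 'caeced': 'accdee'
Sorted forms match -> they ARE anagrams
Result: 1

1


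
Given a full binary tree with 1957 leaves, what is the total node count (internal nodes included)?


Leaf nodes (terminals): 1957
Internal nodes = n - 1 = 1957 - 1 = 1956
Total = leaves + internal = 1957 + 1956 = 3913

3913


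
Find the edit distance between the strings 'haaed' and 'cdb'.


Building DP table for s1='haaed' (len 5) and s2='cdb' (len 3):
       c  d  b
    0  1  2  3
  h 1  1  2  3
  a 2  2  2  3
  a 3  3  3  3
  e 4  4  4  4
  d 5  5  4  5
Edit distance = dp[5][3] = 5

5


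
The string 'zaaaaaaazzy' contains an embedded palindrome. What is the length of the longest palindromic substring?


Scanning 'zaaaaaaazzy' for palindromic substrings.
Substring at positions 0-8: 'zaaaaaaaz'.
Check: reverse('zaaaaaaaz') = 'zaaaaaaaz' -> palindrome confirmed.
Neighbouring characters ('-' / 'z') break symmetry, so it cannot extend further.
No longer palindromic substring exists; longest length = 9

9


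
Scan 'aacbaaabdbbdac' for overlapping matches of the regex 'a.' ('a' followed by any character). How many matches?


Pattern: a. means 'a' followed by any character.
Scanning 'aacbaaabdbbdac' position-by-position:
  Pos 0: window 'aa' -> MATCH
  Pos 1: window 'ac' -> MATCH
  Pos 2: window 'cb' -> no
  Pos 3: window 'ba' -> no
  Pos 4: window 'aa' -> MATCH
  Pos 5: window 'aa' -> MATCH
  Pos 6: window 'ab' -> MATCH
  Pos 7: window 'bd' -> no
  Pos 8: window 'db' -> no
  Pos 9: window 'bb' -> no
  Pos 10: window 'bd' -> no
  Pos 11: window 'da' -> no
  Pos 12: window 'ac' -> MATCH
  Pos 13: window 'c' -> no
Total matches: 6

6


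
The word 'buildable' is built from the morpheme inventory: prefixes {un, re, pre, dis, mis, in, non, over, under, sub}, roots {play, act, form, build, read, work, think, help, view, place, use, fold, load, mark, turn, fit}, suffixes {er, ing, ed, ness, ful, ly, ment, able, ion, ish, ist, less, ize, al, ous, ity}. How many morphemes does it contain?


Segmenting 'buildable' against the inventory:
  'build' -> root (morpheme 1)
  'able' -> suffix (morpheme 2)
Total morphemes: 2

2


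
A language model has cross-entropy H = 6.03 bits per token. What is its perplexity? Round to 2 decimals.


Perplexity formula: PP = 2^H
H = 6.03
PP = 2^6.03
Decompose: 2^6.03 = 2^6 * 2^0.03
2^6 = 64, 2^0.03 ~ 1.0210121
PP ~ 64 * 1.0210121 = 65.3447744
Rounded to 2 decimals: 65.34

65.34


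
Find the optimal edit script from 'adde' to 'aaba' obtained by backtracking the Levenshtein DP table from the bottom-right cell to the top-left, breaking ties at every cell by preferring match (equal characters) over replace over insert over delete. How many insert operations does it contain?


Edit distance = 3. Backtracking from cell (4, 4) with preference match > replace > insert > delete,
then listing the resulting alignment 'adde' -> 'aaba' left to right:
  Step 1: keep 'a'
  Step 2: replace d->a
  Step 3: replace d->b
  Step 4: replace e->a
Total insertions: 0

0


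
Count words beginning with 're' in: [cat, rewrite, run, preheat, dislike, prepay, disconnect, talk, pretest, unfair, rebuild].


Checking each word for prefix 're':
  'cat' -> no (count: 0)
  'rewrite' -> YES, starts with 're' (count: 1)
  'run' -> no (count: 1)
  'preheat' -> no (count: 1)
  'dislike' -> no (count: 1)
  'prepay' -> no (count: 1)
  'disconnect' -> no (count: 1)
  'talk' -> no (count: 1)
  'pretest' -> no (count: 1)
  'unfair' -> no (count: 1)
  'rebuild' -> YES, starts with 're' (count: 2)
Total with prefix 're': 2

2


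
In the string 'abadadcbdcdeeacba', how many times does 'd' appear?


Scanning 'abadadcbdcdeeacba' for 'd':
  Position 3: 'd' -> MATCH (count: 1)
  Position 5: 'd' -> MATCH (count: 2)
  Position 8: 'd' -> MATCH (count: 3)
  Position 10: 'd' -> MATCH (count: 4)
Total occurrences of 'd': 4

4


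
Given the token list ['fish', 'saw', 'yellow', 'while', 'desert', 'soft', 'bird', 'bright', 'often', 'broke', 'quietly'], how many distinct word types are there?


Listing all tokens and tracking unique types:
  Token 1: 'fish' -> NEW (unique so far: 1)
  Token 2: 'saw' -> NEW (unique so far: 2)
  Token 3: 'yellow' -> NEW (unique so far: 3)
  Token 4: 'while' -> NEW (unique so far: 4)
  Token 5: 'desert' -> NEW (unique so far: 5)
  Token 6: 'soft' -> NEW (unique so far: 6)
  Token 7: 'bird' -> NEW (unique so far: 7)
  Token 8: 'bright' -> NEW (unique so far: 8)
  Token 9: 'often' -> NEW (unique so far: 9)
  Token 10: 'broke' -> NEW (unique so far: 10)
  Token 11: 'quietly' -> NEW (unique so far: 11)
Unique types: ('bird', 'bright', 'broke', 'desert', 'fish', 'often', 'quietly', 'saw', 'soft', 'while', 'yellow')
Vocabulary size: 11

11


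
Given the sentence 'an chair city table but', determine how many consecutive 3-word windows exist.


Word trigrams from [5] words:
  Trigram 1: (an chair city)
  Trigram 2: (chair city table)
  Trigram 3: (city table but)
Total word trigrams: 5 - 2 = 3

3


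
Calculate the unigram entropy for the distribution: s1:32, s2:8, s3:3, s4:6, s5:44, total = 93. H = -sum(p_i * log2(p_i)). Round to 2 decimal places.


Computing entropy H = -sum(p_i * log2(p_i)):
  s1: p = 32/93 = 0.3441, -p*log2(p) = 0.5296
  s2: p = 8/93 = 0.0860, -p*log2(p) = 0.3044
  s3: p = 3/93 = 0.0323, -p*log2(p) = 0.1598
  s4: p = 6/93 = 0.0645, -p*log2(p) = 0.2551
  s5: p = 44/93 = 0.4731, -p*log2(p) = 0.5108
H = sum of terms = 1.7597
Rounded to 2 decimals: 1.76

1.76


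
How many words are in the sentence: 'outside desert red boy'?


Counting words by splitting on spaces:
  Word 1: 'outside'
  Word 2: 'desert'
  Word 3: 'red'
  Word 4: 'boy'
Total words: 4

4


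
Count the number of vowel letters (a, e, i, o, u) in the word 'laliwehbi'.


Scanning each character of 'laliwehbi':
  Position 1: 'l' -> consonant (running count: 0)
  Position 2: 'a' -> vowel (running count: 1)
  Position 3: 'l' -> consonant (running count: 1)
  Position 4: 'i' -> vowel (running count: 2)
  Position 5: 'w' -> consonant (running count: 2)
  Position 6: 'e' -> vowel (running count: 3)
  Position 7: 'h' -> consonant (running count: 3)
  Position 8: 'b' -> consonant (running count: 3)
  Position 9: 'i' -> vowel (running count: 4)
Total vowels: 4

4


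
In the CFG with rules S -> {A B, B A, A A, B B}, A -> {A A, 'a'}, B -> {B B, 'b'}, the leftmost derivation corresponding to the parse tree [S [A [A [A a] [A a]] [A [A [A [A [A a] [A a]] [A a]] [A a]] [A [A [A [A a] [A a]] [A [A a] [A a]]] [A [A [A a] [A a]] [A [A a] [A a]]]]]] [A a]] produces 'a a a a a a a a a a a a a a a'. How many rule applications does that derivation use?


Every bracketed nonterminal node [X ...] in the tree is produced by exactly one rule application.
Reading the tree off as a leftmost derivation:
  Step 1: S  =>  A A   (applied S -> A A)
  Step 2: A A  =>  A A A   (applied A -> A A)
  Step 3: A A A  =>  A A A A   (applied A -> A A)
  Step 4: A A A A  =>  a A A A   (applied A -> a)
  Step 5: a A A A  =>  a a A A   (applied A -> a)
  Step 6: a a A A  =>  a a A A A   (applied A -> A A)
  Step 7: a a A A A  =>  a a A A A A   (applied A -> A A)
  Step 8: a a A A A A  =>  a a A A A A A   (applied A -> A A)
  Step 9: a a A A A A A  =>  a a A A A A A A   (applied A -> A A)
  Step 10: a a A A A A A A  =>  a a a A A A A A   (applied A -> a)
  Step 11: a a a A A A A A  =>  a a a a A A A A   (applied A -> a)
  Step 12: a a a a A A A A  =>  a a a a a A A A   (applied A -> a)
  Step 13: a a a a a A A A  =>  a a a a a a A A   (applied A -> a)
  Step 14: a a a a a a A A  =>  a a a a a a A A A   (applied A -> A A)
  Step 15: a a a a a a A A A  =>  a a a a a a A A A A   (applied A -> A A)
  Step 16: a a a a a a A A A A  =>  a a a a a a A A A A A   (applied A -> A A)
  Step 17: a a a a a a A A A A A  =>  a a a a a a a A A A A   (applied A -> a)
  Step 18: a a a a a a a A A A A  =>  a a a a a a a a A A A   (applied A -> a)
  Step 19: a a a a a a a a A A A  =>  a a a a a a a a A A A A   (applied A -> A A)
  Step 20: a a a a a a a a A A A A  =>  a a a a a a a a a A A A   (applied A -> a)
  Step 21: a a a a a a a a a A A A  =>  a a a a a a a a a a A A   (applied A -> a)
  Step 22: a a a a a a a a a a A A  =>  a a a a a a a a a a A A A   (applied A -> A A)
  Step 23: a a a a a a a a a a A A A  =>  a a a a a a a a a a A A A A   (applied A -> A A)
  Step 24: a a a a a a a a a a A A A A  =>  a a a a a a a a a a a A A A   (applied A -> a)
  Step 25: a a a a a a a a a a a A A A  =>  a a a a a a a a a a a a A A   (applied A -> a)
  Step 26: a a a a a a a a a a a a A A  =>  a a a a a a a a a a a a A A A   (applied A -> A A)
  Step 27: a a a a a a a a a a a a A A A  =>  a a a a a a a a a a a a a A A   (applied A -> a)
  Step 28: a a a a a a a a a a a a a A A  =>  a a a a a a a a a a a a a a A   (applied A -> a)
  Step 29: a a a a a a a a a a a a a a A  =>  a a a a a a a a a a a a a a a   (applied A -> a)
Final yield: a a a a a a a a a a a a a a a
Total rewrite steps: 29

29


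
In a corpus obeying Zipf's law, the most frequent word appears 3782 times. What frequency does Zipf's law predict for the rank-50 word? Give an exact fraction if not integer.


Zipf's law: freq(rank) = f1 / rank
f1 = 3782, rank = 50
freq = 3782 / 50
GCD(3782, 50) = 2
Simplified: 1891/25

1891/25


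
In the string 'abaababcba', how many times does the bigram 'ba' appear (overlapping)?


Scanning 'abaababcba' for bigram 'ba':
  Position 0: 'ab' -> no
  Position 1: 'ba' -> MATCH
  Position 2: 'aa' -> no
  Position 3: 'ab' -> no
  Position 4: 'ba' -> MATCH
  Position 5: 'ab' -> no
  Position 6: 'bc' -> no
  Position 7: 'cb' -> no
  Position 8: 'ba' -> MATCH
Total matches: 3

3


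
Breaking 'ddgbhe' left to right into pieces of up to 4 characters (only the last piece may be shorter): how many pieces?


'ddgbhe' has 6 characters.
Chunking with max size 4:
  Chunk 1: 'ddgb' (positions 0-3)
  Chunk 2: 'he' (positions 4-5)
Total chunks: ceil(6 / 4) = 2

2


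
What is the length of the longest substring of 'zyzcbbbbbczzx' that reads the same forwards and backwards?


Scanning 'zyzcbbbbbczzx' for palindromic substrings.
Substring at positions 2-10: 'zcbbbbbcz'.
Check: reverse('zcbbbbbcz') = 'zcbbbbbcz' -> palindrome confirmed.
Neighbouring characters ('y' / 'z') break symmetry, so it cannot extend further.
No longer palindromic substring exists; longest length = 9

9


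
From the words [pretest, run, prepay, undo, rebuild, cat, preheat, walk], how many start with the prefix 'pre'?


Checking each word for prefix 'pre':
  'pretest' -> YES, starts with 'pre' (count: 1)
  'run' -> no (count: 1)
  'prepay' -> YES, starts with 'pre' (count: 2)
  'undo' -> no (count: 2)
  'rebuild' -> no (count: 2)
  'cat' -> no (count: 2)
  'preheat' -> YES, starts with 'pre' (count: 3)
  'walk' -> no (count: 3)
Total with prefix 'pre': 3

3


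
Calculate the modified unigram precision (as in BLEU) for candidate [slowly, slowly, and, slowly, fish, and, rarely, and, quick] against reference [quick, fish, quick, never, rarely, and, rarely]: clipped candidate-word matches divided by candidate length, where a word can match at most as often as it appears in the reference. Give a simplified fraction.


Reference word counts: {'and': 1, 'fish': 1, 'never': 1, 'quick': 2, 'rarely': 2}
Checking each candidate word (with clipping):
  'slowly' -> not in reference -> no match (matches: 0)
  'slowly' -> not in reference -> no match (matches: 0)
  'and' -> in reference (ref count 1, used 1/1) -> match (matches: 1)
  'slowly' -> not in reference -> no match (matches: 1)
  'fish' -> in reference (ref count 1, used 1/1) -> match (matches: 2)
  'and' -> ref count 1 already used up (1/1) -> clipped, no match (matches: 2)
  'rarely' -> in reference (ref count 2, used 1/2) -> match (matches: 3)
  'and' -> ref count 1 already used up (1/1) -> clipped, no match (matches: 3)
  'quick' -> in reference (ref count 2, used 1/2) -> match (matches: 4)
Clipped matches: 4, Candidate length: 9
Precision = 4/9

4/9


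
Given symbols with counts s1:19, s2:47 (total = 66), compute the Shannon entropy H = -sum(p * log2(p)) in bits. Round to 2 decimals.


Computing entropy H = -sum(p_i * log2(p_i)):
  s1: p = 19/66 = 0.2879, -p*log2(p) = 0.5172
  s2: p = 47/66 = 0.7121, -p*log2(p) = 0.3488
H = sum of terms = 0.8660
Rounded to 2 decimals: 0.87

0.87


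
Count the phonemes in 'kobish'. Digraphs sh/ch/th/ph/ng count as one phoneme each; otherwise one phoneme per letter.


Parsing 'kobish' greedily, digraphs first:
  'k' -> consonant phoneme (phonemes so far: 1)
  'o' -> vowel phoneme (phonemes so far: 2)
  'b' -> consonant phoneme (phonemes so far: 3)
  'i' -> vowel phoneme (phonemes so far: 4)
  'sh' -> digraph (1 consonant phoneme) (phonemes so far: 5)
Total phonemes: 5

5


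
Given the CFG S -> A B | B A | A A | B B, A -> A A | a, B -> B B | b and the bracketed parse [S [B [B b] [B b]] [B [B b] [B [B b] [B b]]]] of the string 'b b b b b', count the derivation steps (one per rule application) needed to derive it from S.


Every bracketed nonterminal node [X ...] in the tree is produced by exactly one rule application.
Reading the tree off as a leftmost derivation:
  Step 1: S  =>  B B   (applied S -> B B)
  Step 2: B B  =>  B B B   (applied B -> B B)
  Step 3: B B B  =>  b B B   (applied B -> b)
  Step 4: b B B  =>  b b B   (applied B -> b)
  Step 5: b b B  =>  b b B B   (applied B -> B B)
  Step 6: b b B B  =>  b b b B   (applied B -> b)
  Step 7: b b b B  =>  b b b B B   (applied B -> B B)
  Step 8: b b b B B  =>  b b b b B   (applied B -> b)
  Step 9: b b b b B  =>  b b b b b   (applied B -> b)
Final yield: b b b b b
Total rewrite steps: 9

9
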